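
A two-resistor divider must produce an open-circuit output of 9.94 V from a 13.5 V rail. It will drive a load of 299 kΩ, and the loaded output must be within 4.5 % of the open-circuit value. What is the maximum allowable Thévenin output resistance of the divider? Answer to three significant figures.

R_th ≤ 14.1 kΩ

Loading drop = R_th/(R_th + R_L) ≤ 0.0450, so R_th ≤ R_L · ε/(1−ε) = 299 kΩ × 0.0450/0.9550 = 14.1 kΩ.
(Any R1, R2 with R2/(R1+R2) = 0.736 and R1‖R2 ≤ 14.1 kΩ will meet the spec.)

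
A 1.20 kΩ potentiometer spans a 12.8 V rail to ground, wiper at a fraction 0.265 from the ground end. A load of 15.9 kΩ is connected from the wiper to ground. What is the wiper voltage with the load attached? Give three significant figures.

The wiper splits the pot into (1−α)R = 882.0 Ω above and αR = 318.0 Ω below.
Lower section ‖ load = 311.8 Ω.
V_wiper = 12.8 × 311.8/(882.0 + 311.8) = 3.34 V.

V ≈ 3.34 V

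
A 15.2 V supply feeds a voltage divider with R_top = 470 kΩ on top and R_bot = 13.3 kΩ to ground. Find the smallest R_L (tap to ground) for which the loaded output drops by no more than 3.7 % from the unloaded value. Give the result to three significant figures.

Output resistance R_th = R_top‖R_bot = (470 × 13.3)/483.3 = 12.93 kΩ.
The fractional drop is R_th/(R_th + R_L); requiring this ≤ 0.0370 gives R_L ≥ R_th(1/0.0370 − 1) = 12.93 × 26.03 = 337 kΩ.

R_L(min) ≈ 337 kΩ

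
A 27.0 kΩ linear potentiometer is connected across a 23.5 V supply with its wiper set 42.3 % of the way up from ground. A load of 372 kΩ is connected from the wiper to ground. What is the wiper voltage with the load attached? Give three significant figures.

The wiper splits the pot into (1−α)R = 15.58 kΩ above and αR = 11.42 kΩ below.
Lower section ‖ load = 11.08 kΩ.
V_wiper = 23.5 × 11.08/(15.58 + 11.08) = 9.77 V.

V ≈ 9.77 V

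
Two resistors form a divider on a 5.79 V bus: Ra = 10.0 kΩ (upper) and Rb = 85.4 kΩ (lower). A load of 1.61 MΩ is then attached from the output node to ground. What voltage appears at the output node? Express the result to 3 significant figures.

The load sits in parallel with Rb: Rb‖R_L = (85.4 × 1610) / (85.4 + 1610) = 81.10 kΩ.
V_out = 5.79 × 81.10 / (10.0 + 81.10) = 5.79 × 81.10/91.10 = 5.15 V.

V_out ≈ 5.15 V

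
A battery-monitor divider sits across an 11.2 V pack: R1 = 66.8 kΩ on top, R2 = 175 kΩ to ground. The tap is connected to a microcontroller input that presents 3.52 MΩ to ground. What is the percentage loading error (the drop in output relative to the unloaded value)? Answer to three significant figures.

The divider's output (Thévenin) resistance is R1‖R2 = 48.35 kΩ.
Fractional drop under load = R_th/(R_th + R_L) = 48.35 / (48.35 + 3520) = 0.01355.
So the output falls by 1.35 %.

1.35 %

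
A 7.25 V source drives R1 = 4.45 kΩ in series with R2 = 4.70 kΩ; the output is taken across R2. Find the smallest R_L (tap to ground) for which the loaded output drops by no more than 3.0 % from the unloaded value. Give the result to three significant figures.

Output resistance R_th = R1‖R2 = (4.45 × 4.70)/9.150 = 2.286 kΩ.
The fractional drop is R_th/(R_th + R_L); requiring this ≤ 0.0300 gives R_L ≥ R_th(1/0.0300 − 1) = 2.286 × 32.33 = 73.9 kΩ.

R_L(min) ≈ 73.9 kΩ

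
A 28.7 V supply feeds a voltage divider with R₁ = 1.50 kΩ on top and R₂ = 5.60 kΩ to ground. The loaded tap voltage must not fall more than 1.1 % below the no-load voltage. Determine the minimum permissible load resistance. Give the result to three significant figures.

Output resistance R_th = R₁‖R₂ = (1.50 × 5.60)/7.100 = 1.183 kΩ.
The fractional drop is R_th/(R_th + R_L); requiring this ≤ 0.0110 gives R_L ≥ R_th(1/0.0110 − 1) = 1.183 × 89.91 = 106 kΩ.

R_L(min) ≈ 106 kΩ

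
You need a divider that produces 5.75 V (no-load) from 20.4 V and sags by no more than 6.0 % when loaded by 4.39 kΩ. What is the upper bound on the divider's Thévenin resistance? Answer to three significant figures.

R_th ≤ 280 Ω

Loading drop = R_th/(R_th + R_L) ≤ 0.0600, so R_th ≤ R_L · ε/(1−ε) = 4.39 kΩ × 0.0600/0.9400 = 280 Ω.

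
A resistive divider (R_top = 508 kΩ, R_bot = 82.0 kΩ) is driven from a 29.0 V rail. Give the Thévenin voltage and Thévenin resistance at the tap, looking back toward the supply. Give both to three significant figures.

V_th = 4.03 V, R_th = 70.6 kΩ

V_th is the open-circuit tap voltage: 29.0 × 82.0/(508 + 82.0) = 4.03 V.
With the supply zeroed, R_top and R_bot appear in parallel from the tap: R_th = R_top‖R_bot = (508 × 82.0)/590.0 = 70.6 kΩ.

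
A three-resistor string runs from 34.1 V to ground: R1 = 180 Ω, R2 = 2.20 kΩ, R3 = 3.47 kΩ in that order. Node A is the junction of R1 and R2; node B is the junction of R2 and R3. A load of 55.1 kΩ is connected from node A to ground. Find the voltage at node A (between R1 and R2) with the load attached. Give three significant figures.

Below node A the series string R2+R3 = 5670 Ω sits in parallel with the 55100 Ω load: 5141 Ω.
V_A = 34.1 × 5141/(180 + 5141) = 32.9 V.

V ≈ 32.9 V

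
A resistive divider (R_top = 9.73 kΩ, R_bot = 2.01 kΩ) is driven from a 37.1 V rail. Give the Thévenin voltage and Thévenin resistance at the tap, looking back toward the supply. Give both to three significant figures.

V_th is the open-circuit tap voltage: 37.1 × 2.01/(9.73 + 2.01) = 6.35 V.
With the supply zeroed, R_top and R_bot appear in parallel from the tap: R_th = R_top‖R_bot = (9.73 × 2.01)/11.74 = 1.67 kΩ.

V_th = 6.35 V, R_th = 1.67 kΩ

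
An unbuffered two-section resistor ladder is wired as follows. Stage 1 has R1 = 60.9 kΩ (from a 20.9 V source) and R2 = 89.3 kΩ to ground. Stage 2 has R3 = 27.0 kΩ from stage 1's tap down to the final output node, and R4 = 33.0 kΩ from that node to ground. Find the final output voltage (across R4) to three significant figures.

V_out ≈ 4.26 V

Stage 2 presents R3+R4 = 60.00 kΩ as a load on stage 1's tap.
Stage 1's lower leg becomes R2‖(R3+R4) = 35.89 kΩ, so V_mid = 20.9 × 35.89/96.79 = 7.749 V.
Stage 2 is itself unloaded: V_out = V_mid × R4/(R3+R4) = 7.749 × 33.0/60.00 = 4.26 V.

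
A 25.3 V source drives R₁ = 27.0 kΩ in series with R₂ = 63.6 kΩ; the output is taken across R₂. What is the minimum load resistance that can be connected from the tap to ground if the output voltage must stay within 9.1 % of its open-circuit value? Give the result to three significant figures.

R_L(min) ≈ 189 kΩ

Output resistance R_th = R₁‖R₂ = (27.0 × 63.6)/90.60 = 18.95 kΩ.
The fractional drop is R_th/(R_th + R_L); requiring this ≤ 0.0910 gives R_L ≥ R_th(1/0.0910 − 1) = 18.95 × 9.989 = 189 kΩ.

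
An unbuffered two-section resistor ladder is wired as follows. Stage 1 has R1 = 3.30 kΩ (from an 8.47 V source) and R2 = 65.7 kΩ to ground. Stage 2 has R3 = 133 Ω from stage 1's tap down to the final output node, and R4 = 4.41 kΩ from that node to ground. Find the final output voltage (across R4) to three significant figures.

V_out ≈ 4.63 V

Stage 2 presents R3+R4 = 4543 Ω as a load on stage 1's tap.
Stage 1's lower leg becomes R2‖(R3+R4) = 4249 Ω, so V_mid = 8.47 × 4249/7549 = 4.767 V.
Stage 2 is itself unloaded: V_out = V_mid × R4/(R3+R4) = 4.767 × 4410/4543 = 4.63 V.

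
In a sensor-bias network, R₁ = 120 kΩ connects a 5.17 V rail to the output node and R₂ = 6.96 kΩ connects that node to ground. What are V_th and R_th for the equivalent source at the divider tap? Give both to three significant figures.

V_th is the open-circuit tap voltage: 5.17 × 6.96/(120 + 6.96) = 0.283 V.
With the supply zeroed, R₁ and R₂ appear in parallel from the tap: R_th = R₁‖R₂ = (120 × 6.96)/127.0 = 6.58 kΩ.

V_th = 0.283 V, R_th = 6.58 kΩ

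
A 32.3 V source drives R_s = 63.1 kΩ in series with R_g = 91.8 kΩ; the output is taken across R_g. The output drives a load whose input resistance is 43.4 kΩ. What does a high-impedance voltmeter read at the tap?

V_out ≈ 10.3 V

The load sits in parallel with R_g: R_g‖R_L = (91.8 × 43.4) / (91.8 + 43.4) = 29.47 kΩ.
V_out = 32.3 × 29.47 / (63.1 + 29.47) = 32.3 × 29.47/92.57 = 10.3 V.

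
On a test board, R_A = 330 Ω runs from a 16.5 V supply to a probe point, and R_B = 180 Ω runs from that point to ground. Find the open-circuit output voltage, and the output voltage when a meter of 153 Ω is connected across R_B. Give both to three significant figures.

Unloaded: 5.82 V; loaded: 3.31 V

Open-circuit: V = 16.5 × 180/(330 + 180) = 5.82 V.
With the load, R_B becomes R_B‖R_L = 82.70 Ω, so V = 16.5 × 82.70/412.7 = 3.31 V.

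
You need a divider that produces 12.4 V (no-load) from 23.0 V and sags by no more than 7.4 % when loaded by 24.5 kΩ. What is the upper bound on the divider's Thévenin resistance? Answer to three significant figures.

Loading drop = R_th/(R_th + R_L) ≤ 0.0740, so R_th ≤ R_L · ε/(1−ε) = 24.5 kΩ × 0.0740/0.9260 = 1.96 kΩ.
(Any R1, R2 with R2/(R1+R2) = 0.539 and R1‖R2 ≤ 1.96 kΩ will meet the spec.)

R_th ≤ 1.96 kΩ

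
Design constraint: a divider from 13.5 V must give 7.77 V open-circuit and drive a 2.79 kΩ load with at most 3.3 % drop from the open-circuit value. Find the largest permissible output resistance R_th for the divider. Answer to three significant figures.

Loading drop = R_th/(R_th + R_L) ≤ 0.0330, so R_th ≤ R_L · ε/(1−ε) = 2.79 kΩ × 0.0330/0.9670 = 95.2 Ω.
(Any R1, R2 with R2/(R1+R2) = 0.576 and R1‖R2 ≤ 95.2 Ω will meet the spec.)

R_th ≤ 95.2 Ω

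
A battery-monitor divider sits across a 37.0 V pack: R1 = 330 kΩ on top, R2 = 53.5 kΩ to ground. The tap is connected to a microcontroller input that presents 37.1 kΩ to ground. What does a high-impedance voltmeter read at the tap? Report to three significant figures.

The load sits in parallel with R2: R2‖R_L = (53.5 × 37.1) / (53.5 + 37.1) = 21.91 kΩ.
V_out = 37.0 × 21.91 / (330 + 21.91) = 37.0 × 21.91/351.9 = 2.30 V.
(Unloaded it would have been 5.16 V.)

V_out ≈ 2.30 V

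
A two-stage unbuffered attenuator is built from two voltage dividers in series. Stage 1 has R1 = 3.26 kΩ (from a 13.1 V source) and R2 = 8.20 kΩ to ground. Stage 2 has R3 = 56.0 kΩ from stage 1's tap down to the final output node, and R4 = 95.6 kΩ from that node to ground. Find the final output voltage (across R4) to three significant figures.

V_out ≈ 5.82 V

Stage 2 presents R3+R4 = 151.6 kΩ as a load on stage 1's tap.
Stage 1's lower leg becomes R2‖(R3+R4) = 7.779 kΩ, so V_mid = 13.1 × 7.779/11.04 = 9.231 V.
Stage 2 is itself unloaded: V_out = V_mid × R4/(R3+R4) = 9.231 × 95.6/151.6 = 5.82 V.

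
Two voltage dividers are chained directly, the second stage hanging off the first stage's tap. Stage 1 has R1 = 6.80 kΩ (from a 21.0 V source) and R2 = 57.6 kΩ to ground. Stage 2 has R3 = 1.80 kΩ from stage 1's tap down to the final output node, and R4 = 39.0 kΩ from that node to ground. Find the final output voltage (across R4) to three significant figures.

Stage 2 presents R3+R4 = 40.80 kΩ as a load on stage 1's tap.
Stage 1's lower leg becomes R2‖(R3+R4) = 23.88 kΩ, so V_mid = 21.0 × 23.88/30.68 = 16.35 V.
Stage 2 is itself unloaded: V_out = V_mid × R4/(R3+R4) = 16.35 × 39.0/40.80 = 15.6 V.

V_out ≈ 15.6 V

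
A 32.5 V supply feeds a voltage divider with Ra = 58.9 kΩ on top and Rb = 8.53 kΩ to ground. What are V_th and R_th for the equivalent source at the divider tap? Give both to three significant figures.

V_th = 4.11 V, R_th = 7.45 kΩ

V_th is the open-circuit tap voltage: 32.5 × 8.53/(58.9 + 8.53) = 4.11 V.
With the supply zeroed, Ra and Rb appear in parallel from the tap: R_th = Ra‖Rb = (58.9 × 8.53)/67.43 = 7.45 kΩ.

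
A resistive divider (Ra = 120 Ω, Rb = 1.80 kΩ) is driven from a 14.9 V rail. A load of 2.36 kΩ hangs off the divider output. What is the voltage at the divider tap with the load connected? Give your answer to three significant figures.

V_out ≈ 13.3 V

The load sits in parallel with Rb: Rb‖R_L = (1800 × 2360) / (1800 + 2360) = 1021 Ω.
V_out = 14.9 × 1021 / (120 + 1021) = 14.9 × 1021/1141 = 13.3 V.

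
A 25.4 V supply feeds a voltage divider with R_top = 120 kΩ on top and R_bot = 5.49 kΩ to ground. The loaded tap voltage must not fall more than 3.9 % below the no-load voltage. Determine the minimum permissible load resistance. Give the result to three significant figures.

Output resistance R_th = R_top‖R_bot = (120 × 5.49)/125.5 = 5.250 kΩ.
The fractional drop is R_th/(R_th + R_L); requiring this ≤ 0.0390 gives R_L ≥ R_th(1/0.0390 − 1) = 5.250 × 24.64 = 129 kΩ.

R_L(min) ≈ 129 kΩ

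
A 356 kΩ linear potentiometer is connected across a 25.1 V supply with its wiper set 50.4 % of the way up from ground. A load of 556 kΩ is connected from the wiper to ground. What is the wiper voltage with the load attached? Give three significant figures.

The wiper splits the pot into (1−α)R = 176.6 kΩ above and αR = 179.4 kΩ below.
Lower section ‖ load = 135.6 kΩ.
V_wiper = 25.1 × 135.6/(176.6 + 135.6) = 10.9 V.

V ≈ 10.9 V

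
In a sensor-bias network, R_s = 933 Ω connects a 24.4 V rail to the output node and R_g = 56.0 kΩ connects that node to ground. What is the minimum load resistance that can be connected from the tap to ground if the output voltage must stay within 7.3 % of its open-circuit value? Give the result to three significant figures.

R_L(min) ≈ 11.7 kΩ

Output resistance R_th = R_s‖R_g = (933 × 56000)/56930 = 917.7 Ω.
The fractional drop is R_th/(R_th + R_L); requiring this ≤ 0.0730 gives R_L ≥ R_th(1/0.0730 − 1) = 917.7 × 12.70 = 11.7 kΩ.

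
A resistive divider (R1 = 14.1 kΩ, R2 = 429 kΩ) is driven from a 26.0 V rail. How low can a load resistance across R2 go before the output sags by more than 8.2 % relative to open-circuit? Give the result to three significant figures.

R_L(min) ≈ 153 kΩ

Output resistance R_th = R1‖R2 = (14.1 × 429)/443.1 = 13.65 kΩ.
The fractional drop is R_th/(R_th + R_L); requiring this ≤ 0.0820 gives R_L ≥ R_th(1/0.0820 − 1) = 13.65 × 11.20 = 153 kΩ.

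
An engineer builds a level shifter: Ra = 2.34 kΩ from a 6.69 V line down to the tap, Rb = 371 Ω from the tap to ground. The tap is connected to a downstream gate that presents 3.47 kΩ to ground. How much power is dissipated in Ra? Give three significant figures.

Total resistance from the source is Ra + (Rb‖R_L) = 2675 Ω, so I = 6.69/2675 Ω = 2.501 mA.
P = I²·Ra = (2.501 mA)² × 2.34 kΩ = 14.6 mW.

P ≈ 14.6 mW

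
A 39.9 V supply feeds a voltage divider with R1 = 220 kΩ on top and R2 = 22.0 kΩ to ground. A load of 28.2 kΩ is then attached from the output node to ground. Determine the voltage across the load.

The load sits in parallel with R2: R2‖R_L = (22.0 × 28.2) / (22.0 + 28.2) = 12.36 kΩ.
V_out = 39.9 × 12.36 / (220 + 12.36) = 39.9 × 12.36/232.4 = 2.12 V.

V_out ≈ 2.12 V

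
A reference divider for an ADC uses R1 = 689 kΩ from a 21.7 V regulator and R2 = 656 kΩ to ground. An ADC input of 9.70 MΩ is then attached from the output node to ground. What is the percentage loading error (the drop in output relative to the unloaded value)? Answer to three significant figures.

3.35 %

The divider's output (Thévenin) resistance is R1‖R2 = 336.0 kΩ.
Fractional drop under load = R_th/(R_th + R_L) = 336.0 / (336.0 + 9700) = 0.03348.
So the output falls by 3.35 %.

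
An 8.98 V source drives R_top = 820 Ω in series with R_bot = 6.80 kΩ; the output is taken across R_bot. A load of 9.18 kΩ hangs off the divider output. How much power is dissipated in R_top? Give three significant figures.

Total resistance from the source is R_top + (R_bot‖R_L) = 4726 Ω, so I = 8.98/4726 Ω = 1.900 mA.
P = I²·R_top = (1.900 mA)² × 820 Ω = 2.96 mW.

P ≈ 2.96 mW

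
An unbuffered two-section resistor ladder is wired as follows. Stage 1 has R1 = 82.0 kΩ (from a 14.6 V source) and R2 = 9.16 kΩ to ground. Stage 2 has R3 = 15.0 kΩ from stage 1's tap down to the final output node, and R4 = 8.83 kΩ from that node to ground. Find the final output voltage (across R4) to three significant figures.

V_out ≈ 0.404 V

Stage 2 presents R3+R4 = 23.83 kΩ as a load on stage 1's tap.
Stage 1's lower leg becomes R2‖(R3+R4) = 6.617 kΩ, so V_mid = 14.6 × 6.617/88.62 = 1.090 V.
Stage 2 is itself unloaded: V_out = V_mid × R4/(R3+R4) = 1.090 × 8.83/23.83 = 0.404 V.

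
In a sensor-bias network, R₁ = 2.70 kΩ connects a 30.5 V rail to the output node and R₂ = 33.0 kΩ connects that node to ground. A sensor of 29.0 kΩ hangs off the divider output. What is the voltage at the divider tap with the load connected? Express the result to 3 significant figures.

The load sits in parallel with R₂: R₂‖R_L = (33.0 × 29.0) / (33.0 + 29.0) = 15.44 kΩ.
V_out = 30.5 × 15.44 / (2.70 + 15.44) = 30.5 × 15.44/18.14 = 26.0 V.

V_out ≈ 26.0 V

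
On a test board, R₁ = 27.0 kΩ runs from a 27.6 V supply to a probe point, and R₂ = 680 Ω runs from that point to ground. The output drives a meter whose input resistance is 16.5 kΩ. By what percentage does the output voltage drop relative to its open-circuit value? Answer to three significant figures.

3.86 %

The divider's output (Thévenin) resistance is R₁‖R₂ = 663.3 Ω.
Fractional drop under load = R_th/(R_th + R_L) = 663.3 / (663.3 + 16500) = 0.03865.
So the output falls by 3.86 %.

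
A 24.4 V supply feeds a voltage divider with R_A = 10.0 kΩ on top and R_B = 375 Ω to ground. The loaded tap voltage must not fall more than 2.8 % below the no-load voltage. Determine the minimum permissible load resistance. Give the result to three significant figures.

R_L(min) ≈ 12.5 kΩ

Output resistance R_th = R_A‖R_B = (10000 × 375)/10380 = 361.4 Ω.
The fractional drop is R_th/(R_th + R_L); requiring this ≤ 0.0280 gives R_L ≥ R_th(1/0.0280 − 1) = 361.4 × 34.71 = 12.5 kΩ.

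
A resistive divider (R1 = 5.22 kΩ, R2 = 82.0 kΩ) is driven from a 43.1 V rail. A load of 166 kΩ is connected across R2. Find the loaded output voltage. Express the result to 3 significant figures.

V_out ≈ 39.4 V

The load sits in parallel with R2: R2‖R_L = (82.0 × 166) / (82.0 + 166) = 54.89 kΩ.
V_out = 43.1 × 54.89 / (5.22 + 54.89) = 43.1 × 54.89/60.11 = 39.4 V.
(Unloaded it would have been 40.5 V.)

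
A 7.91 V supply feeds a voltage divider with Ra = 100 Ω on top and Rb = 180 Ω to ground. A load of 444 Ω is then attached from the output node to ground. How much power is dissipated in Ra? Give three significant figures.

Total resistance from the source is Ra + (Rb‖R_L) = 228.1 Ω, so I = 7.91/228.1 Ω = 34.68 mA.
P = I²·Ra = (34.68 mA)² × 100 Ω = 120 mW.

P ≈ 120 mW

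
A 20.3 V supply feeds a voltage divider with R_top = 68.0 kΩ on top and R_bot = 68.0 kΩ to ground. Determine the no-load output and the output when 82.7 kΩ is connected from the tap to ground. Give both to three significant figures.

Open-circuit: V = 20.3 × 68.0/(68.0 + 68.0) = 10.2 V.
With the load, R_bot becomes R_bot‖R_L = 37.32 kΩ, so V = 20.3 × 37.32/105.3 = 7.19 V.

Unloaded: 10.2 V; loaded: 7.19 V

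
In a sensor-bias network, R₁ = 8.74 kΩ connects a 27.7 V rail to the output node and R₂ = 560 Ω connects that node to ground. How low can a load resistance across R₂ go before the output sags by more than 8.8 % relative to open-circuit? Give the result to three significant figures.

Output resistance R_th = R₁‖R₂ = (8740 × 560)/9300 = 526.3 Ω.
The fractional drop is R_th/(R_th + R_L); requiring this ≤ 0.0880 gives R_L ≥ R_th(1/0.0880 − 1) = 526.3 × 10.36 = 5.45 kΩ.

R_L(min) ≈ 5.45 kΩ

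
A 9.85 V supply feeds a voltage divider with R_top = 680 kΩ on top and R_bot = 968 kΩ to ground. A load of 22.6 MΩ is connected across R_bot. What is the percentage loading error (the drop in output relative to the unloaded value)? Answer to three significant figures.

The divider's output (Thévenin) resistance is R_top‖R_bot = 399.4 kΩ.
Fractional drop under load = R_th/(R_th + R_L) = 399.4 / (399.4 + 22600) = 0.01737.
So the output falls by 1.74 %.

1.74 %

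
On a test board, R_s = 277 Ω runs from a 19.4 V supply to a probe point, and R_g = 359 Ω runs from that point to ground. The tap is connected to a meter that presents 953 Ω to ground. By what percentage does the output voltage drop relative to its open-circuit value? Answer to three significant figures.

Unloaded V = 19.4 × 359/636.0 = 10.951 V.
Loaded: R_g‖R_L = 260.8 Ω, giving V = 19.4 × 260.8/537.8 = 9.4072 V.
Drop = (10.951 − 9.4072) / 10.951 = 14.1 %.

14.1 %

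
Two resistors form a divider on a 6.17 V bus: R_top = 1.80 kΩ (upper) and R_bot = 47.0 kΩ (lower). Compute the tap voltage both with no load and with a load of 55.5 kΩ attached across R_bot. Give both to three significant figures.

Unloaded: 5.94 V; loaded: 5.76 V

Open-circuit: V = 6.17 × 47.0/(1.80 + 47.0) = 5.94 V.
With the load, R_bot becomes R_bot‖R_L = 25.45 kΩ, so V = 6.17 × 25.45/27.25 = 5.76 V.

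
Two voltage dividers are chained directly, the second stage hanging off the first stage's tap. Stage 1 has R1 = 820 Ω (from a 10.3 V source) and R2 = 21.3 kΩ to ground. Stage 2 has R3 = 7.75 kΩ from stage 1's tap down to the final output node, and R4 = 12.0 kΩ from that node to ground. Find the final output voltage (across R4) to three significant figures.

V_out ≈ 5.79 V

Stage 2 presents R3+R4 = 19750 Ω as a load on stage 1's tap.
Stage 1's lower leg becomes R2‖(R3+R4) = 10250 Ω, so V_mid = 10.3 × 10250/11070 = 9.537 V.
Stage 2 is itself unloaded: V_out = V_mid × R4/(R3+R4) = 9.537 × 12000/19750 = 5.79 V.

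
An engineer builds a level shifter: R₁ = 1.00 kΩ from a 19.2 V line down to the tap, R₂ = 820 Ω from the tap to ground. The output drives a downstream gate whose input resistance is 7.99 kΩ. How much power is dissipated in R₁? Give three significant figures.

Total resistance from the source is R₁ + (R₂‖R_L) = 1744 Ω, so I = 19.2/1744 Ω = 11.01 mA.
P = I²·R₁ = (11.01 mA)² × 1.00 kΩ = 121 mW.

P ≈ 121 mW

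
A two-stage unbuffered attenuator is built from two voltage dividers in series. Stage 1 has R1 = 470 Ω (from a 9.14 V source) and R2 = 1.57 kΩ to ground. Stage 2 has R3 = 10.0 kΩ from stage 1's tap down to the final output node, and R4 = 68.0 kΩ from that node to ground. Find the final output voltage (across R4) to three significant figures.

V_out ≈ 6.10 V

Stage 2 presents R3+R4 = 78000 Ω as a load on stage 1's tap.
Stage 1's lower leg becomes R2‖(R3+R4) = 1539 Ω, so V_mid = 9.14 × 1539/2009 = 7.002 V.
Stage 2 is itself unloaded: V_out = V_mid × R4/(R3+R4) = 7.002 × 68000/78000 = 6.10 V.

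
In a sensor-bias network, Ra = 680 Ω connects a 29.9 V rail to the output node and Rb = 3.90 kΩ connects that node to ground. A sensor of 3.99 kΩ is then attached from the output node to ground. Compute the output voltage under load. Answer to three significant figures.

V_out ≈ 22.2 V

The load sits in parallel with Rb: Rb‖R_L = (3900 × 3990) / (3900 + 3990) = 1972 Ω.
V_out = 29.9 × 1972 / (680 + 1972) = 29.9 × 1972/2652 = 22.2 V.
(Unloaded it would have been 25.5 V.)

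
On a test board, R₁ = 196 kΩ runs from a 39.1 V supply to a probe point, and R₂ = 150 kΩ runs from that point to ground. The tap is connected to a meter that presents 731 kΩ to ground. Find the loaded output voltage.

The load sits in parallel with R₂: R₂‖R_L = (150 × 731) / (150 + 731) = 124.5 kΩ.
V_out = 39.1 × 124.5 / (196 + 124.5) = 39.1 × 124.5/320.5 = 15.2 V.
(Unloaded it would have been 17.0 V.)

V_out ≈ 15.2 V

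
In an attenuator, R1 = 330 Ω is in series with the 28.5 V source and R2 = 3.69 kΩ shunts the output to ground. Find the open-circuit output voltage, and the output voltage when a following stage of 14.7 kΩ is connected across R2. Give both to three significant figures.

Unloaded: 26.2 V; loaded: 25.6 V

Open-circuit: V = 28.5 × 3690/(330 + 3690) = 26.2 V.
With the load, R2 becomes R2‖R_L = 2950 Ω, so V = 28.5 × 2950/3280 = 25.6 V.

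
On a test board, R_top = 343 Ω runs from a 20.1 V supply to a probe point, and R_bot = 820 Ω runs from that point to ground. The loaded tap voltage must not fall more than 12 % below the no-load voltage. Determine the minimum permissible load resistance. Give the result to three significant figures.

R_L(min) ≈ 1.77 kΩ

Output resistance R_th = R_top‖R_bot = (343 × 820)/1163 = 241.8 Ω.
The fractional drop is R_th/(R_th + R_L); requiring this ≤ 0.120 gives R_L ≥ R_th(1/0.120 − 1) = 241.8 × 7.333 = 1.77 kΩ.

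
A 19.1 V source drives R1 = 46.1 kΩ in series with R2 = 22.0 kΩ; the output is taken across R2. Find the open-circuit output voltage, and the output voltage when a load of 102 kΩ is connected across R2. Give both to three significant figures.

Open-circuit: V = 19.1 × 22.0/(46.1 + 22.0) = 6.17 V.
With the load, R2 becomes R2‖R_L = 18.10 kΩ, so V = 19.1 × 18.10/64.20 = 5.38 V.

Unloaded: 6.17 V; loaded: 5.38 V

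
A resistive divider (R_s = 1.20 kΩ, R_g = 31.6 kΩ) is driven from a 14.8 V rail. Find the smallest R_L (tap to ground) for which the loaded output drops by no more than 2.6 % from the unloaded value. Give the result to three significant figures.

R_L(min) ≈ 43.3 kΩ

Output resistance R_th = R_s‖R_g = (1.20 × 31.6)/32.80 = 1.156 kΩ.
The fractional drop is R_th/(R_th + R_L); requiring this ≤ 0.0260 gives R_L ≥ R_th(1/0.0260 − 1) = 1.156 × 37.46 = 43.3 kΩ.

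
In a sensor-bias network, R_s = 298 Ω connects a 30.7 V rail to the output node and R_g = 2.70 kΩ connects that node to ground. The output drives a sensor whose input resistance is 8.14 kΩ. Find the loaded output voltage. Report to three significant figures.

V_out ≈ 26.8 V

The load sits in parallel with R_g: R_g‖R_L = (2700 × 8140) / (2700 + 8140) = 2027 Ω.
V_out = 30.7 × 2027 / (298 + 2027) = 30.7 × 2027/2325 = 26.8 V.
(Unloaded it would have been 27.6 V.)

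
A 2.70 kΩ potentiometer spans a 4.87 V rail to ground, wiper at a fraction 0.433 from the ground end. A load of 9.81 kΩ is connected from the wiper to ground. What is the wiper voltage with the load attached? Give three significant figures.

The wiper splits the pot into (1−α)R = 1.531 kΩ above and αR = 1.169 kΩ below.
Lower section ‖ load = 1.045 kΩ.
V_wiper = 4.87 × 1.045/(1.531 + 1.045) = 1.98 V.

V ≈ 1.98 V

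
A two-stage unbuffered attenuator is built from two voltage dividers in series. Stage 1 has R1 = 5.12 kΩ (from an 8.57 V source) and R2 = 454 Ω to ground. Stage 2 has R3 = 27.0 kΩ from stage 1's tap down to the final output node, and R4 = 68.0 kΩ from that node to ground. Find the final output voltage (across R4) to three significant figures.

Stage 2 presents R3+R4 = 95000 Ω as a load on stage 1's tap.
Stage 1's lower leg becomes R2‖(R3+R4) = 451.8 Ω, so V_mid = 8.57 × 451.8/5572 = 0.6950 V.
Stage 2 is itself unloaded: V_out = V_mid × R4/(R3+R4) = 0.6950 × 68000/95000 = 0.497 V.

V_out ≈ 0.497 V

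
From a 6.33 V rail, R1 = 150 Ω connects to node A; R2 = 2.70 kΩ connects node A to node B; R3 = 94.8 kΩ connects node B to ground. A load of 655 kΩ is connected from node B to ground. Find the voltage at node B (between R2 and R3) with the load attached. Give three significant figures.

At node B, R3 is in parallel with the load: R3‖R_L = 82810 Ω.
Below node A the resistance is R2 + (R3‖R_L) = 85510 Ω, so V_A = 6.33 × 85510/85660 = 6.319 V.
Then V_B = V_A × (R3‖R_L)/(R2 + R3‖R_L) = 6.319 × 82810/85510 = 6.12 V.

V ≈ 6.12 V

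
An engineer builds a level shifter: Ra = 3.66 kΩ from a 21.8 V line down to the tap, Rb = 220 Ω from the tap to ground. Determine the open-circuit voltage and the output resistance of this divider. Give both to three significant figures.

V_th is the open-circuit tap voltage: 21.8 × 220/(3660 + 220) = 1.24 V.
With the supply zeroed, Ra and Rb appear in parallel from the tap: R_th = Ra‖Rb = (3660 × 220)/3880 = 208 Ω.

V_th = 1.24 V, R_th = 208 Ω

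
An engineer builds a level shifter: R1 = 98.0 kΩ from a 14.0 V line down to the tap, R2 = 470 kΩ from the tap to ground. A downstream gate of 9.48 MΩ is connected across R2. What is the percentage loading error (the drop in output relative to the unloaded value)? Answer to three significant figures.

The divider's output (Thévenin) resistance is R1‖R2 = 81.09 kΩ.
Fractional drop under load = R_th/(R_th + R_L) = 81.09 / (81.09 + 9480) = 0.008481.
So the output falls by 0.848 %.

0.848 %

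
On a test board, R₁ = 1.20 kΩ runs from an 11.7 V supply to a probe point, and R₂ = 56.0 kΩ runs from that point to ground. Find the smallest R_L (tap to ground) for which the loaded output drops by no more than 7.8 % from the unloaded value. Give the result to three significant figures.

Output resistance R_th = R₁‖R₂ = (1.20 × 56.0)/57.20 = 1.175 kΩ.
The fractional drop is R_th/(R_th + R_L); requiring this ≤ 0.0780 gives R_L ≥ R_th(1/0.0780 − 1) = 1.175 × 11.82 = 13.9 kΩ.

R_L(min) ≈ 13.9 kΩ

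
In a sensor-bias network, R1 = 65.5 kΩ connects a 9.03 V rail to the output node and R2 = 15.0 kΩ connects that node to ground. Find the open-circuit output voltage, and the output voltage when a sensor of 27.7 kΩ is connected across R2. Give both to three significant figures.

Open-circuit: V = 9.03 × 15.0/(65.5 + 15.0) = 1.68 V.
With the load, R2 becomes R2‖R_L = 9.731 kΩ, so V = 9.03 × 9.731/75.23 = 1.17 V.

Unloaded: 1.68 V; loaded: 1.17 V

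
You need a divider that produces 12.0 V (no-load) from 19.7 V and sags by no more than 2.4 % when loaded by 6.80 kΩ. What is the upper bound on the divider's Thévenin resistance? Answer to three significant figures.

Loading drop = R_th/(R_th + R_L) ≤ 0.0240, so R_th ≤ R_L · ε/(1−ε) = 6.80 kΩ × 0.0240/0.9760 = 167 Ω.

R_th ≤ 167 Ω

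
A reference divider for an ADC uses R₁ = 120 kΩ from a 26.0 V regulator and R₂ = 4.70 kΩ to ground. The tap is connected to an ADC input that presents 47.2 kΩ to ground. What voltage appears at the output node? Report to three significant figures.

The load sits in parallel with R₂: R₂‖R_L = (4.70 × 47.2) / (4.70 + 47.2) = 4.274 kΩ.
V_out = 26.0 × 4.274 / (120 + 4.274) = 26.0 × 4.274/124.3 = 0.894 V.

V_out ≈ 0.894 V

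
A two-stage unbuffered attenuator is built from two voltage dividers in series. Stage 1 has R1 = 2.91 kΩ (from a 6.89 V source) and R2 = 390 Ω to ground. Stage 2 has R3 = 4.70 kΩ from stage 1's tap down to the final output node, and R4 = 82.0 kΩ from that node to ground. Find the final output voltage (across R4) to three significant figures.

V_out ≈ 0.767 V

Stage 2 presents R3+R4 = 86700 Ω as a load on stage 1's tap.
Stage 1's lower leg becomes R2‖(R3+R4) = 388.3 Ω, so V_mid = 6.89 × 388.3/3298 = 0.8111 V.
Stage 2 is itself unloaded: V_out = V_mid × R4/(R3+R4) = 0.8111 × 82000/86700 = 0.767 V.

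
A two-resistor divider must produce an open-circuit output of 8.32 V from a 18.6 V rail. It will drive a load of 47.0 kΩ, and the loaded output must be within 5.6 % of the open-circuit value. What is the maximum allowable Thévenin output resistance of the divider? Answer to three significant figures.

R_th ≤ 2.79 kΩ

Loading drop = R_th/(R_th + R_L) ≤ 0.0560, so R_th ≤ R_L · ε/(1−ε) = 47.0 kΩ × 0.0560/0.9440 = 2.79 kΩ.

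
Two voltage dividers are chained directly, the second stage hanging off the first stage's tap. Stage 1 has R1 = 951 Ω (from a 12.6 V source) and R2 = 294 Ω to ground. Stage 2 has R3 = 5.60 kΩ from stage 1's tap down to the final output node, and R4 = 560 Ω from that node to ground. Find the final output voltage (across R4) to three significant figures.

Stage 2 presents R3+R4 = 6160 Ω as a load on stage 1's tap.
Stage 1's lower leg becomes R2‖(R3+R4) = 280.6 Ω, so V_mid = 12.6 × 280.6/1232 = 2.871 V.
Stage 2 is itself unloaded: V_out = V_mid × R4/(R3+R4) = 2.871 × 560/6160 = 0.261 V.

V_out ≈ 0.261 V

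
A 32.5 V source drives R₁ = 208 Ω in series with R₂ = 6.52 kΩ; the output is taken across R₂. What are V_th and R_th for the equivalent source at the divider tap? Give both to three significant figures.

V_th = 31.5 V, R_th = 202 Ω

V_th is the open-circuit tap voltage: 32.5 × 6520/(208 + 6520) = 31.5 V.
With the supply zeroed, R₁ and R₂ appear in parallel from the tap: R_th = R₁‖R₂ = (208 × 6520)/6728 = 202 Ω.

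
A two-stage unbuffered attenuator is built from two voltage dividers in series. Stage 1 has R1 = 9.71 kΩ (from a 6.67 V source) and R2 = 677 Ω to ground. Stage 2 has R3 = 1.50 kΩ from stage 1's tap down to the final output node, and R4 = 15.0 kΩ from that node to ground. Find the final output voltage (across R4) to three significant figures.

V_out ≈ 0.381 V

Stage 2 presents R3+R4 = 16500 Ω as a load on stage 1's tap.
Stage 1's lower leg becomes R2‖(R3+R4) = 650.3 Ω, so V_mid = 6.67 × 650.3/10360 = 0.4187 V.
Stage 2 is itself unloaded: V_out = V_mid × R4/(R3+R4) = 0.4187 × 15000/16500 = 0.381 V.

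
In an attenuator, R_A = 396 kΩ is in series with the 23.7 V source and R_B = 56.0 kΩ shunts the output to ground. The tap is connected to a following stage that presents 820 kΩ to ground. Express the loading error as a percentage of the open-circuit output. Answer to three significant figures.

5.65 %

The divider's output (Thévenin) resistance is R_A‖R_B = 49.06 kΩ.
Fractional drop under load = R_th/(R_th + R_L) = 49.06 / (49.06 + 820) = 0.05645.
So the output falls by 5.65 %.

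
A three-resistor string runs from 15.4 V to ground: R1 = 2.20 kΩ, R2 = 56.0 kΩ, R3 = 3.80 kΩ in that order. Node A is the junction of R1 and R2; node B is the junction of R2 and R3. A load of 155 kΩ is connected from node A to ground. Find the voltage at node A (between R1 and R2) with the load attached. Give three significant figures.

Below node A the series string R2+R3 = 59.80 kΩ sits in parallel with the 155 kΩ load: 43.15 kΩ.
V_A = 15.4 × 43.15/(2.20 + 43.15) = 14.7 V.

V ≈ 14.7 V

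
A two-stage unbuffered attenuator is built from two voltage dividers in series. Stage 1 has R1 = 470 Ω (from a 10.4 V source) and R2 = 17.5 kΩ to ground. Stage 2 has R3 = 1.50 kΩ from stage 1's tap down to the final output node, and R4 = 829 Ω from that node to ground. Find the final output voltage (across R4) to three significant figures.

V_out ≈ 3.01 V

Stage 2 presents R3+R4 = 2329 Ω as a load on stage 1's tap.
Stage 1's lower leg becomes R2‖(R3+R4) = 2055 Ω, so V_mid = 10.4 × 2055/2525 = 8.465 V.
Stage 2 is itself unloaded: V_out = V_mid × R4/(R3+R4) = 8.465 × 829/2329 = 3.01 V.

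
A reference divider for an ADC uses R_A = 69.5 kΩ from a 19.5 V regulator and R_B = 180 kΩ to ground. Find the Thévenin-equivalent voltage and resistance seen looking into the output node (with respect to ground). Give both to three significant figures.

V_th = 14.1 V, R_th = 50.1 kΩ

V_th is the open-circuit tap voltage: 19.5 × 180/(69.5 + 180) = 14.1 V.
With the supply zeroed, R_A and R_B appear in parallel from the tap: R_th = R_A‖R_B = (69.5 × 180)/249.5 = 50.1 kΩ.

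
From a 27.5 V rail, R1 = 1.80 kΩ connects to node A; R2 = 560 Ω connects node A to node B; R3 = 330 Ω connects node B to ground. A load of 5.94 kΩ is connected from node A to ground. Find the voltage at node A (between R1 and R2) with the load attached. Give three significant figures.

V ≈ 8.27 V

Below node A the series string R2+R3 = 890.0 Ω sits in parallel with the 5940 Ω load: 774.0 Ω.
V_A = 27.5 × 774.0/(1800 + 774.0) = 8.27 V.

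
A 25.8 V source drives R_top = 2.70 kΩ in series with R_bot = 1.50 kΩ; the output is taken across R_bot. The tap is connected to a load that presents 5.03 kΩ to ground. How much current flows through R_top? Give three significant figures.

R_bot‖R_L = 1.155 kΩ, so the source sees R_top + R_bot‖R_L = 3.855 kΩ.
I = 25.8 V / 3.855 kΩ = 6.69 mA.

I ≈ 6.69 mA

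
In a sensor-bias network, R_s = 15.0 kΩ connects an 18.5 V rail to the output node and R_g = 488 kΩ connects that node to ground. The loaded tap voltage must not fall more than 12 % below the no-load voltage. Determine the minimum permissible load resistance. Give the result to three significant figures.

R_L(min) ≈ 107 kΩ

Output resistance R_th = R_s‖R_g = (15.0 × 488)/503.0 = 14.55 kΩ.
The fractional drop is R_th/(R_th + R_L); requiring this ≤ 0.120 gives R_L ≥ R_th(1/0.120 − 1) = 14.55 × 7.333 = 107 kΩ.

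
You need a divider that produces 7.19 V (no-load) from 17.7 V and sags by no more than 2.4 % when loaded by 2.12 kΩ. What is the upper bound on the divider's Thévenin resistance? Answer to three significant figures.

R_th ≤ 52.1 Ω

Loading drop = R_th/(R_th + R_L) ≤ 0.0240, so R_th ≤ R_L · ε/(1−ε) = 2.12 kΩ × 0.0240/0.9760 = 52.1 Ω.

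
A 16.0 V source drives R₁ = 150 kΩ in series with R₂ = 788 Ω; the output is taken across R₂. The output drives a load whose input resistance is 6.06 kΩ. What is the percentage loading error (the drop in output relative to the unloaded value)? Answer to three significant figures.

The divider's output (Thévenin) resistance is R₁‖R₂ = 783.9 Ω.
Fractional drop under load = R_th/(R_th + R_L) = 783.9 / (783.9 + 6060) = 0.1145.
So the output falls by 11.5 %.

11.5 %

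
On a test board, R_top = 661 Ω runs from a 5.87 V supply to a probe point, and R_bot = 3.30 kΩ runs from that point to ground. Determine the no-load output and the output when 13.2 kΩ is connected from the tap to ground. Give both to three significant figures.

Unloaded: 4.89 V; loaded: 4.69 V

Open-circuit: V = 5.87 × 3300/(661 + 3300) = 4.89 V.
With the load, R_bot becomes R_bot‖R_L = 2640 Ω, so V = 5.87 × 2640/3301 = 4.69 V.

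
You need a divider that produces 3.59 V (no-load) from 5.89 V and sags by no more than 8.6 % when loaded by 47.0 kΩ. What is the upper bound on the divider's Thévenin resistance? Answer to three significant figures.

Loading drop = R_th/(R_th + R_L) ≤ 0.0860, so R_th ≤ R_L · ε/(1−ε) = 47.0 kΩ × 0.0860/0.9140 = 4.42 kΩ.

R_th ≤ 4.42 kΩ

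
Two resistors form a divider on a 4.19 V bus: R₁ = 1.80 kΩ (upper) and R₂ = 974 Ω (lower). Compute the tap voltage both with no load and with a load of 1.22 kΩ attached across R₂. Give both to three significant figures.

Unloaded: 1.47 V; loaded: 0.969 V

Open-circuit: V = 4.19 × 974/(1800 + 974) = 1.47 V.
With the load, R₂ becomes R₂‖R_L = 541.6 Ω, so V = 4.19 × 541.6/2342 = 0.969 V.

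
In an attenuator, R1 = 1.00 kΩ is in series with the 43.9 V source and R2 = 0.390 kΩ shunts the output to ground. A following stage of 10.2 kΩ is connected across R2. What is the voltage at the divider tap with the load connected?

V_out ≈ 12.0 V

The load sits in parallel with R2: R2‖R_L = (390 × 10200) / (390 + 10200) = 375.6 Ω.
V_out = 43.9 × 375.6 / (1000 + 375.6) = 43.9 × 375.6/1376 = 12.0 V.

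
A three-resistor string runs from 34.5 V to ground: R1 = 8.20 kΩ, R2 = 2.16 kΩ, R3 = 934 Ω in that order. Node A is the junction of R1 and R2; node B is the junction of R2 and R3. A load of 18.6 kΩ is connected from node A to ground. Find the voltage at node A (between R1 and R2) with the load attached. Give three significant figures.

V ≈ 8.43 V

Below node A the series string R2+R3 = 3094 Ω sits in parallel with the 18600 Ω load: 2653 Ω.
V_A = 34.5 × 2653/(8200 + 2653) = 8.43 V.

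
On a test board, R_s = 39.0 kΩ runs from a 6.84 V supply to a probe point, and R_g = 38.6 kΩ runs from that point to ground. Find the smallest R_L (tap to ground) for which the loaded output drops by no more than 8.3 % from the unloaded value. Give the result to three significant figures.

Output resistance R_th = R_s‖R_g = (39.0 × 38.6)/77.60 = 19.40 kΩ.
The fractional drop is R_th/(R_th + R_L); requiring this ≤ 0.0830 gives R_L ≥ R_th(1/0.0830 − 1) = 19.40 × 11.05 = 214 kΩ.

R_L(min) ≈ 214 kΩ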